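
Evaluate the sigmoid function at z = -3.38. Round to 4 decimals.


exp(3.3800) = 29.3708.
1 + exp(-z) = 30.3708.
sigmoid = 1/30.3708 = 0.0329.

0.0329


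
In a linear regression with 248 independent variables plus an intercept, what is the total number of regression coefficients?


Including the intercept, the model has 248 predictor coefficients + 1 intercept.
Total = 249.

249


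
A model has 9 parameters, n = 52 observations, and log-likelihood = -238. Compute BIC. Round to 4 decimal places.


Compute k*ln(n) = 9*ln(52) = 9*3.951244 = 35.561196.
Then -2*loglik = 476.
BIC = 35.561196 + 476 = 511.561196, which rounds to 511.5612.

511.5612


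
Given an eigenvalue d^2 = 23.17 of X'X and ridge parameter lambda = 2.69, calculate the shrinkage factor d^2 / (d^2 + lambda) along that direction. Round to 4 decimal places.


Compute the denominator: 23.17 + 2.69 = 25.8600.
Shrinkage factor = 23.17 / 25.8600 = 0.8960.

0.8960


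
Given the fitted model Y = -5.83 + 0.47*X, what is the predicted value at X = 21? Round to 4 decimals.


Predicted value:
Y = -5.83 + (0.47)(21) = -5.83 + 9.8700 = 4.0400.

4.0400


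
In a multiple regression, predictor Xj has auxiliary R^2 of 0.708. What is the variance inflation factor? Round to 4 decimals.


Using VIF = 1/(1 - R^2_j):
1 - 0.708 = 0.292.
VIF = 3.4247.

3.4247


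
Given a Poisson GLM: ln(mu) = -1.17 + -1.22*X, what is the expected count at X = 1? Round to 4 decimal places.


Compute eta = -1.17 + -1.22 * 1 = -2.3900.
Apply inverse link: mu = e^-2.3900 = 0.0916.

0.0916


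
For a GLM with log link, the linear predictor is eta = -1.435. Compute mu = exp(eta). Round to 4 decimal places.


mu = exp(eta) = exp(-1.435).
= 0.2381.

0.2381


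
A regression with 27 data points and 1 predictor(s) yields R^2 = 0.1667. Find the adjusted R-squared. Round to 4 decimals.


Plug in: Adj R^2 = 1 - (1 - 0.1667) * 26/25.
= 1 - 0.8333 * 26/25
= 1 - 21.6658 / 25
= 1 - 0.8666 = 0.1334.

0.1334


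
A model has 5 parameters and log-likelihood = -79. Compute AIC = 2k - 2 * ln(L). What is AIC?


AIC = 2k - 2*loglik = 2(5) - 2(-79).
= 10 + 158 = 168.

168


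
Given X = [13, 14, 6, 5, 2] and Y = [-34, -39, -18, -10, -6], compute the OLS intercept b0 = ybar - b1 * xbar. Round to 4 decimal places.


The slope is b1 = -2.7455.
Sample means are xbar = 8.0000 and ybar = -21.4000.
Intercept: b0 = -21.4000 - (-2.7455)(8.0000) = 0.5636.

0.5636


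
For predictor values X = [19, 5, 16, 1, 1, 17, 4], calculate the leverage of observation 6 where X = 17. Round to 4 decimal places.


n = 7, xbar = 9.0000.
SXX = sum((xi - xbar)^2) = 382.0000.
h = 1/7 + (17 - 9.0000)^2 / 382.0000 = 0.3104.

0.3104


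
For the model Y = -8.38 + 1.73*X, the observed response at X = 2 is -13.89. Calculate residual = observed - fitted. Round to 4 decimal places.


Predicted = -8.38 + 1.73 * 2 = -4.9200.
Residual = -13.89 - -4.9200 = -8.9700.

-8.9700


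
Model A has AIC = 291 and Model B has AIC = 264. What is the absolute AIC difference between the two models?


|AIC_A - AIC_B| = |291 - 264| = 27.
Model B is preferred (lower AIC).

27


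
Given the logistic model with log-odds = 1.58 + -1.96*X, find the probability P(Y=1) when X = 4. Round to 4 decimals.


Compute z = 1.58 + (-1.96)(4) = -6.2600.
exp(-z) = 523.2189.
P = 1/(1 + 523.2189) = 0.0019.

0.0019


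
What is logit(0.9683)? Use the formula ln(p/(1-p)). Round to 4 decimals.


1 - p = 0.0317.
p/(1-p) = 30.5457.
logit = ln(30.5457) = 3.4192.

3.4192


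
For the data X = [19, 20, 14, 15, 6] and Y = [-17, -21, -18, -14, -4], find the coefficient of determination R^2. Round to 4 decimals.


The fitted line is Y = 1.3257 + -1.0896*X.
SSres = 25.0147, SStot = 170.8000.
R^2 = 1 - SSres/SStot = 0.8535.

0.8535


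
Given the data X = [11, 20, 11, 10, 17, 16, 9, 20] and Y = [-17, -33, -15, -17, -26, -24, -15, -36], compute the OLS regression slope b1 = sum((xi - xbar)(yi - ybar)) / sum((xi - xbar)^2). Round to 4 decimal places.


First compute the means: xbar = 14.2500, ybar = -22.8750.
Then S_xx = sum((xi - xbar)^2) = 143.5000.
S_xy = sum((xi - xbar)(yi - ybar)) = -255.2500.
b1 = S_xy / S_xx = -255.2500 / 143.5000 = -1.7787.

-1.7787


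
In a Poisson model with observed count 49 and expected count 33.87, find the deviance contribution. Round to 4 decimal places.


y/mu = 49/33.87 = 1.446708 (approx.), and ln(49/33.87) = 0.369291.
y * ln(y/mu) = 49 * 0.369291 = 18.095259.
y - mu = 15.13.
D = 2 * (18.095259 - 15.13) = 5.930518, which rounds to 5.9305.

5.9305


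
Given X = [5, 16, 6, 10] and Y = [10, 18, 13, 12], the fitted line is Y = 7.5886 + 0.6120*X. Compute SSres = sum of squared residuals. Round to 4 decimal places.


For each point, residual = actual - predicted.
Residuals: [-0.6486, 0.6194, 1.7394, -1.7086].
Sum of squared residuals = 6.7492.

6.7492


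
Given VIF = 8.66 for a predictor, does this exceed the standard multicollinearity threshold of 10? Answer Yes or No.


Check: VIF = 8.66 vs threshold = 10.
Since 8.66 < 10, the answer is No.

No


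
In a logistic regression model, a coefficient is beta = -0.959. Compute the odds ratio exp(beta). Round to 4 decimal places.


Odds ratio = exp(beta) = exp(-0.959).
= 0.3833.

0.3833


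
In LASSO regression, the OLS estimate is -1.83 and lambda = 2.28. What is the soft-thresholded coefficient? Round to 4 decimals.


Check: |-1.83| = 1.83 vs lambda = 2.28.
Since |beta| <= lambda, the coefficient is set to 0.
Soft-thresholded coefficient = 0.0000.

0.0000


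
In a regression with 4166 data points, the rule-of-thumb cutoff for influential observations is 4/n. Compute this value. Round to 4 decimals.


Using the rule of thumb:
Threshold = 4 / 4166 = 0.0010.

0.0010


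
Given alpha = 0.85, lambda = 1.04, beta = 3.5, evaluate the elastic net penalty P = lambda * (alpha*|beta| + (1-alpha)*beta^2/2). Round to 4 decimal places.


Compute:
L1 = 0.85 * 3.5 = 2.9750.
L2 = 0.15 * 3.5^2 / 2 = 0.9188.
Penalty = 1.04 * (2.9750 + 0.9188) = 4.0495.

4.0495


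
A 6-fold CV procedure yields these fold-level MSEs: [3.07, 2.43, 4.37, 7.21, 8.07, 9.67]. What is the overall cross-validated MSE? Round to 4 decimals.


Sum of fold MSEs = 34.8200.
Average = 34.8200 / 6 = 5.8033.

5.8033


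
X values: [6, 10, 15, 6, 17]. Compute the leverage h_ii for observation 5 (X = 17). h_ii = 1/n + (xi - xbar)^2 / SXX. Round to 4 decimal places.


n = 5, xbar = 10.8000.
SXX = sum((xi - xbar)^2) = 102.8000.
h = 1/5 + (17 - 10.8000)^2 / 102.8000 = 0.5739.

0.5739


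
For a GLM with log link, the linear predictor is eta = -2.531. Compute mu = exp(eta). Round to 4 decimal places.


The inverse log link gives:
mu = exp(-2.531) = 0.0796.

0.0796


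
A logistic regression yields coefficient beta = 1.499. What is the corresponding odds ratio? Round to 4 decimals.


exp(1.499) = 4.4772.
So the odds ratio is 4.4772.

4.4772


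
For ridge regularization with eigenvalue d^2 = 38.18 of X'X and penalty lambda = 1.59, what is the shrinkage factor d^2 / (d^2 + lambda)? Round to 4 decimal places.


Denominator = d^2 + lambda = 38.18 + 1.59 = 39.7700.
Shrinkage = 38.18 / 39.7700 = 0.9600.

0.9600


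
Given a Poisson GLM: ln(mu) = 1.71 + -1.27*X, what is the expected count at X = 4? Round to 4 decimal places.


eta = 1.71 + -1.27 * 4 = -3.3700.
mu = exp(-3.3700) = 0.0344.

0.0344


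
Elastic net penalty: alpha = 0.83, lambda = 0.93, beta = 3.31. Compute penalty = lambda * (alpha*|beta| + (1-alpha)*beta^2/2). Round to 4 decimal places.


L1 component = 0.83 * |3.31| = 2.7473.
L2 component = 0.17 * 3.31^2 / 2 = 0.9313.
Penalty = 0.93 * (2.7473 + 0.9313) = 0.93 * 3.6786 = 3.4211.

3.4211


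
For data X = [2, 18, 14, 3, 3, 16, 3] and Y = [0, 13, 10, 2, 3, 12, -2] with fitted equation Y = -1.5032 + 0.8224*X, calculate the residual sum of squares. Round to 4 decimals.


Compute predicted values, then residuals = yi - yhat_i.
Residuals: [-0.1416, -0.3000, -0.0104, 1.0360, 2.0360, 0.3448, -2.9640].
SSres = sum(residual^2) = 14.2329.

14.2329


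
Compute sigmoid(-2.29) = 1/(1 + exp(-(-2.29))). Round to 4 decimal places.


exp(2.2900) = 9.8749.
1 + exp(-z) = 10.8749.
sigmoid = 1/10.8749 = 0.0920.

0.0920


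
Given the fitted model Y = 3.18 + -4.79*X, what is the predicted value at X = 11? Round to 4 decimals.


Substitute X = 11 into the equation:
Y = 3.18 + -4.79 * 11 = 3.18 + -52.6900 = -49.5100.

-49.5100


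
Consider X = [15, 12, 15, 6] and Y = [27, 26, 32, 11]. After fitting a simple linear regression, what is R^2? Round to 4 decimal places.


After computing the OLS fit (b0=-0.6667, b1=2.0556):
SSres = 17.8333, SStot = 246.0000.
R^2 = 1 - 17.8333/246.0000 = 0.9275.

0.9275


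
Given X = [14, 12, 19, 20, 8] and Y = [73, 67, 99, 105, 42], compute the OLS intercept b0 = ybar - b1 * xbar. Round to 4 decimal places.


Compute b1 = 5.1149 from the OLS formula.
With xbar = 14.6000 and ybar = 77.2000, the intercept is:
b0 = 77.2000 - 5.1149 * 14.6000 = 2.5222.

2.5222


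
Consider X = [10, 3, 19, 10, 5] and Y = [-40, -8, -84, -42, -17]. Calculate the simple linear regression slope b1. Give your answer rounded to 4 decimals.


Calculate xbar = 9.4000, ybar = -38.2000.
S_xx = 153.2000, S_xy = -729.6000.
Using b1 = S_xy / S_xx = -729.6000 / 153.2000, we get b1 = -4.7624.

-4.7624


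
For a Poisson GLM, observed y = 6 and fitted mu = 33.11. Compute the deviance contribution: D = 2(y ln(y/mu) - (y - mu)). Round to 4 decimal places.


y/mu = 6/33.11 = 0.181214 (approx.), and ln(6/33.11) = -1.708076.
y * ln(y/mu) = 6 * -1.708076 = -10.248456.
y - mu = -27.11.
D = 2 * (-10.248456 - -27.11) = 33.723088, which rounds to 33.7231.

33.7231


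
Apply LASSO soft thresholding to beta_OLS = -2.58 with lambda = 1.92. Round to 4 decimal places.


Absolute value: |-2.58| = 2.58.
Compare to lambda = 1.92.
Since |beta| > lambda, coefficient = sign(beta)*(|beta| - lambda) = -0.6600.

-0.6600


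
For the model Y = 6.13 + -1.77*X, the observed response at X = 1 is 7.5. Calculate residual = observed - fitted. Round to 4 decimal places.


Predicted = 6.13 + -1.77 * 1 = 4.3600.
Residual = 7.5 - 4.3600 = 3.1400.

3.1400


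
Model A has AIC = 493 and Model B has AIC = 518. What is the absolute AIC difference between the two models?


|AIC_A - AIC_B| = |493 - 518| = 25.
Model A is preferred (lower AIC).

25


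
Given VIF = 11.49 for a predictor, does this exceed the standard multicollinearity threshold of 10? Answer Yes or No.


Check: VIF = 11.49 vs threshold = 10.
Since 11.49 >= 10, the answer is Yes.

Yes


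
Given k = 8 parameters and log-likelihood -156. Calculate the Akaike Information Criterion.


AIC = 2*8 - 2*(-156).
= 16 + 312 = 328.

328


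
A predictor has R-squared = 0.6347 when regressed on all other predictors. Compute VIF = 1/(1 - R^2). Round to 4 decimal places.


Denominator: 1 - 0.6347 = 0.3653.
VIF = 1 / 0.3653 = 2.7375.

2.7375


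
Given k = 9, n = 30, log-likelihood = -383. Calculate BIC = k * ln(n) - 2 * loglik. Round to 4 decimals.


k * ln(n) = 9 * ln(30) = 9 * 3.401197 = 30.610773.
-2 * loglik = -2 * (-383) = 766.
BIC = 30.610773 + 766 = 796.610773, which rounds to 796.6108.

796.6108


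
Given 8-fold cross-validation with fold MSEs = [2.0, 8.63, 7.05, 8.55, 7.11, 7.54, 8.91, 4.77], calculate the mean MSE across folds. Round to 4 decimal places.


Sum of fold MSEs = 54.5600.
Average = 54.5600 / 8 = 6.8200.

6.8200


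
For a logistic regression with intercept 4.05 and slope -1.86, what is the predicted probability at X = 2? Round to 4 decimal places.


Compute z = 4.05 + (-1.86)(2) = 0.3300.
exp(-z) = 0.7189.
P = 1/(1 + 0.7189) = 0.5818.

0.5818


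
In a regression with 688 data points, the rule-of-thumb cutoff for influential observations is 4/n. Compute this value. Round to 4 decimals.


Using the rule of thumb:
Threshold = 4 / 688 = 0.0058.

0.0058


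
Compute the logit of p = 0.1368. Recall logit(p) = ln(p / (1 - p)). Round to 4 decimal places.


1 - p = 0.8632.
p/(1-p) = 0.1585.
logit = ln(0.1585) = -1.8421.

-1.8421


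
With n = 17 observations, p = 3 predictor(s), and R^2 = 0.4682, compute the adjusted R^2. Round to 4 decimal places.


Using the formula:
(1 - 0.4682) = 0.5318.
Multiply by 16/13: 0.5318 * 16 = 8.5088, then 8.5088 / 13 = 0.6545.
Adj R^2 = 1 - 0.6545 = 0.3455.

0.3455


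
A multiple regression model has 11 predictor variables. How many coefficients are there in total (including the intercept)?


Total coefficients = number of predictors + 1 (for the intercept).
= 11 + 1 = 12.

12


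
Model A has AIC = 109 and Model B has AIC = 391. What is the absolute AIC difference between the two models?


Compute |109 - 391| = 282.
Model A has the smaller AIC.

282


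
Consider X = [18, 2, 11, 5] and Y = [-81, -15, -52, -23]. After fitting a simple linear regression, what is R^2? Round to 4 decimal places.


After computing the OLS fit (b0=-4.5900, b1=-4.2400):
SSres = 12.1100, SStot = 2708.7500.
R^2 = 1 - 12.1100/2708.7500 = 0.9955.

0.9955


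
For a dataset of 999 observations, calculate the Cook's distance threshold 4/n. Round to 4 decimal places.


Cook's distance cutoff = 4/n = 4/999.
= 0.0040.

0.0040


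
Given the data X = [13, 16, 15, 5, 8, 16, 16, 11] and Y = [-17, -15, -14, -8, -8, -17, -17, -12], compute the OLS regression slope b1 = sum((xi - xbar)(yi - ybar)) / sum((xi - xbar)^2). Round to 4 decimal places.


Calculate xbar = 12.5000, ybar = -13.5000.
S_xx = 122.0000, S_xy = -101.0000.
Using b1 = S_xy / S_xx = -101.0000 / 122.0000, we get b1 = -0.8279.

-0.8279


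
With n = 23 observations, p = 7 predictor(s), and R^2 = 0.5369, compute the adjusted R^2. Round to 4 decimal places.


Using the formula:
(1 - 0.5369) = 0.4631.
Multiply by 22/15: 0.4631 * 22 = 10.1882, then 10.1882 / 15 = 0.6792.
Adj R^2 = 1 - 0.6792 = 0.3208.

0.3208


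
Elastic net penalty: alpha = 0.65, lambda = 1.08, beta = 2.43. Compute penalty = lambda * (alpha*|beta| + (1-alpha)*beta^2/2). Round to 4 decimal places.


alpha * |beta| = 0.65 * 2.43 = 1.5795.
(1-alpha) * beta^2/2 = 0.35 * 5.9049/2 = 1.0334.
Total = 1.08 * (1.5795 + 1.0334) = 2.8219.

2.8219


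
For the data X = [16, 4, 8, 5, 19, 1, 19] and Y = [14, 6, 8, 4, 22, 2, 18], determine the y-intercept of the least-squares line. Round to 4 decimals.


First find the slope: b1 = 0.9692.
Means: xbar = 10.2857, ybar = 10.5714.
b0 = ybar - b1 * xbar = 10.5714 - 0.9692 * 10.2857 = 0.6023.

0.6023


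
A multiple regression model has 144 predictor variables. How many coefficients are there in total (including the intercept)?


Including the intercept, the model has 144 predictor coefficients + 1 intercept.
Total = 145.

145


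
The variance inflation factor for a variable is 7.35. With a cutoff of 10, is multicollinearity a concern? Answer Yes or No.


The threshold is 10.
VIF = 7.35 is < 10.
Multicollinearity indication: No.

No


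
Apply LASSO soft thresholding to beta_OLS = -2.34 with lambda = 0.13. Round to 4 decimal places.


Check: |-2.34| = 2.34 vs lambda = 0.13.
Since |beta| > lambda, coefficient = sign(beta)*(|beta| - lambda) = -2.2100.
Soft-thresholded coefficient = -2.2100.

-2.2100


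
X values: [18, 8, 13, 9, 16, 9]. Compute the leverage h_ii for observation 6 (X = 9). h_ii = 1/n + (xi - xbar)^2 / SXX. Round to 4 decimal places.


Compute xbar = 12.1667 with n = 6 observations.
SXX = 86.8333.
Leverage = 1/6 + (9 - 12.1667)^2/86.8333 = 0.2821.

0.2821


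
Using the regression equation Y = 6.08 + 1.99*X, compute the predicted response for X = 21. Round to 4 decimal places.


Substitute X = 21 into the equation:
Y = 6.08 + 1.99 * 21 = 6.08 + 41.7900 = 47.8700.

47.8700


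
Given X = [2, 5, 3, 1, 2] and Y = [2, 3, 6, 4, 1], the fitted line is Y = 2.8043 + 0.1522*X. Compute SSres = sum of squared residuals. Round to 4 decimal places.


For each point, residual = actual - predicted.
Residuals: [-1.1087, -0.5653, 2.7391, 1.0435, -2.1087].
Sum of squared residuals = 14.5870.

14.5870


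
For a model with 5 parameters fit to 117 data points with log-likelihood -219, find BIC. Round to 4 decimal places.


ln(117) = 4.762174.
k * ln(n) = 5 * 4.762174 = 23.810870.
-2L = 438.
BIC = 23.810870 + 438 = 461.810870, which rounds to 461.8109.

461.8109


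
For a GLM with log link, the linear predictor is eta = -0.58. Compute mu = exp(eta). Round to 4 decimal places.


The inverse log link gives:
mu = exp(-0.58) = 0.5599.

0.5599


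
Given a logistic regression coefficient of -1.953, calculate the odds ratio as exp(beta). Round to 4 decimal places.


exp(-1.953) = 0.1418.
So the odds ratio is 0.1418.

0.1418


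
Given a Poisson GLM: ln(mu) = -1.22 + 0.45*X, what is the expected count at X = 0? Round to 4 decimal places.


eta = -1.22 + 0.45 * 0 = -1.2200.
mu = exp(-1.2200) = 0.2952.

0.2952


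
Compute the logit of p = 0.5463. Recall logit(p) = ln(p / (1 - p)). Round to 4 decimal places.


The odds are p/(1-p) = 0.5463 / 0.4537 = 1.2041.
logit(p) = ln(1.2041) = 0.1857.

0.1857


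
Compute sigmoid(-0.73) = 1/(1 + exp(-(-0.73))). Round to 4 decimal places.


Compute exp(0.7300) = 2.0751.
Sigmoid = 1 / (1 + 2.0751) = 1 / 3.0751 = 0.3252.

0.3252


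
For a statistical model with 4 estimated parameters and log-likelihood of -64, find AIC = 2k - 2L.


AIC = 2k - 2*loglik = 2(4) - 2(-64).
= 8 + 128 = 136.

136


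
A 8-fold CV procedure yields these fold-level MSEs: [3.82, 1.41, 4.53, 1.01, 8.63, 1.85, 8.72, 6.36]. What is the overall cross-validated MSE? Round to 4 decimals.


Add all fold MSEs: 36.3300.
Divide by k = 8: 36.3300/8 = 4.5413.

4.5413


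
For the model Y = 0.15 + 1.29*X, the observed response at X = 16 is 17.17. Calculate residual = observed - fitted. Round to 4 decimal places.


Fitted value at X = 16 is yhat = 0.15 + 1.29*16 = 20.7900.
Residual = 17.17 - 20.7900 = -3.6200.

-3.6200


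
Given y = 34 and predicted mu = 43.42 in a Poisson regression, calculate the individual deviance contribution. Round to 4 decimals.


Compute y*ln(y/mu) = 34*ln(34/43.42) = 34*-0.244560 = -8.315040.
y - mu = -9.42.
D = 2*(-8.315040 - (-9.42)) = 2.209920, which rounds to 2.2099.

2.2099


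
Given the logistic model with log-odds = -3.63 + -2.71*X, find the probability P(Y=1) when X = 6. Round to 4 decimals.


z = -3.63 + -2.71 * 6 = -19.8900.
Sigmoid: P = 1 / (1 + exp(19.8900)) = 0.0000.

0.0000


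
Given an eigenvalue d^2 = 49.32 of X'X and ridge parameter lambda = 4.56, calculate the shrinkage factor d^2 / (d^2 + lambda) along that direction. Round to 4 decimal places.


Denominator = d^2 + lambda = 49.32 + 4.56 = 53.8800.
Shrinkage = 49.32 / 53.8800 = 0.9154.

0.9154


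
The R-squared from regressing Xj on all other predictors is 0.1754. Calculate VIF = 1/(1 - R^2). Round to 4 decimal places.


Denominator: 1 - 0.1754 = 0.8246.
VIF = 1 / 0.8246 = 1.2127.

1.2127


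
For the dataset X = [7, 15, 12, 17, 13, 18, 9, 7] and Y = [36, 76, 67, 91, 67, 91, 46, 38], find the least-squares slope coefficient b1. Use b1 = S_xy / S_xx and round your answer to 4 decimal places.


The sample means are xbar = 12.2500 and ybar = 64.0000.
Compute S_xx = 129.5000 and S_xy = 660.0000.
Slope b1 = S_xy / S_xx = 660.0000 / 129.5000 = 5.0965.

5.0965


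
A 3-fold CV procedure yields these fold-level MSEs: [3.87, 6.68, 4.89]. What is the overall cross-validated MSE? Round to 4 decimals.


Total MSE across folds = 15.4400.
CV-MSE = 15.4400/3 = 5.1467.

5.1467


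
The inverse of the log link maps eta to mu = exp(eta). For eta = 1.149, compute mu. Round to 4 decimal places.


Apply the inverse link:
mu = e^1.149 = 3.1550.

3.1550


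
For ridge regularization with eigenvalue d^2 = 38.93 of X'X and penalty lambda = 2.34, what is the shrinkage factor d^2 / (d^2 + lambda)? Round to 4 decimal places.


Compute the denominator: 38.93 + 2.34 = 41.2700.
Shrinkage factor = 38.93 / 41.2700 = 0.9433.

0.9433


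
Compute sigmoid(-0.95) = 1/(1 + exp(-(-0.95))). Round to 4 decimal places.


exp(0.9500) = 2.5857.
1 + exp(-z) = 3.5857.
sigmoid = 1/3.5857 = 0.2789.

0.2789


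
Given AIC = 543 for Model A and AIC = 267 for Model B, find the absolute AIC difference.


Compute |543 - 267| = 276.
Model B has the smaller AIC.

276


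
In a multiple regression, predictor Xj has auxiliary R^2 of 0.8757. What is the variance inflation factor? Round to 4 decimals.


Using VIF = 1/(1 - R^2_j):
1 - 0.8757 = 0.1243.
VIF = 8.0451.

8.0451


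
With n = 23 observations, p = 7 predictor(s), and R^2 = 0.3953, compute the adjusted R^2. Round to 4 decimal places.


Adjusted R^2 = 1 - (1 - R^2) * (n-1)/(n-p-1).
(1 - R^2) = 0.6047.
(n-1)/(n-p-1) = 22/15.
(1 - R^2) * (n-1) = 0.6047 * 22 = 13.3034.
Divide by (n-p-1): 13.3034 / 15 = 0.8869.
Adj R^2 = 1 - 0.8869 = 0.1131.

0.1131


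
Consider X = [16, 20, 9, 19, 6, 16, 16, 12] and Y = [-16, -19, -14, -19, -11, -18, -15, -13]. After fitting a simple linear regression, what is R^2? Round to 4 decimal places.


After computing the OLS fit (b0=-7.7251, b1=-0.5544):
SSres = 9.0106, SStot = 59.8750.
R^2 = 1 - 9.0106/59.8750 = 0.8495.

0.8495


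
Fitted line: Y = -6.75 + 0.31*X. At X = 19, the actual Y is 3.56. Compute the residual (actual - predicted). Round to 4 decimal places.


Predicted = -6.75 + 0.31 * 19 = -0.8600.
Residual = 3.56 - -0.8600 = 4.4200.

4.4200


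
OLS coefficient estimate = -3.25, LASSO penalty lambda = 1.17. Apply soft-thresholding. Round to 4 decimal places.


|beta_OLS| = 3.25.
lambda = 1.17.
Since |beta| > lambda, coefficient = sign(beta)*(|beta| - lambda) = -2.0800.
Result = -2.0800.

-2.0800


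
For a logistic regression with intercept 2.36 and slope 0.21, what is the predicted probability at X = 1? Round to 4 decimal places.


Compute z = 2.36 + (0.21)(1) = 2.5700.
exp(-z) = 0.0765.
P = 1/(1 + 0.0765) = 0.9289.

0.9289


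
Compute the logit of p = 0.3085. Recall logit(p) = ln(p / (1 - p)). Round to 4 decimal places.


1 - p = 0.6915.
p/(1-p) = 0.4461.
logit = ln(0.4461) = -0.8071.

-0.8071


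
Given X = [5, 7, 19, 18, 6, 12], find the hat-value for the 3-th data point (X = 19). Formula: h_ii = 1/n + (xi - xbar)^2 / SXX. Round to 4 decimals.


Mean of X: xbar = 11.1667.
SXX = 190.8333.
For X = 19: h = 1/6 + (19 - 11.1667)^2/190.8333 = 0.4882.

0.4882


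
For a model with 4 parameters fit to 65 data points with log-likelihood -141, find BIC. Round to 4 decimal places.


ln(65) = 4.174387.
k * ln(n) = 4 * 4.174387 = 16.697548.
-2L = 282.
BIC = 16.697548 + 282 = 298.697548, which rounds to 298.6975.

298.6975


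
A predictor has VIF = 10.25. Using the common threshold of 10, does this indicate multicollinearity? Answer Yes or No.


The threshold is 10.
VIF = 10.25 is >= 10.
Multicollinearity indication: Yes.

Yes


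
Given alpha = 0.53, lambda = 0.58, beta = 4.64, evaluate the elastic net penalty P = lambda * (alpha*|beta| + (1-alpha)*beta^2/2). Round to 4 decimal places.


L1 component = 0.53 * |4.64| = 2.4592.
L2 component = 0.47 * 4.64^2 / 2 = 5.0595.
Penalty = 0.58 * (2.4592 + 5.0595) = 0.58 * 7.5187 = 4.3608.

4.3608


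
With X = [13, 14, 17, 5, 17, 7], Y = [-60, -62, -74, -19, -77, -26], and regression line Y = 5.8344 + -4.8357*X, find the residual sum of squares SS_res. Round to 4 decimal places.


Predicted values from Y = 5.8344 + -4.8357*X.
Residuals: [-2.9703, -0.1346, 2.3725, -0.6559, -0.6275, 2.0155].
SSres = 19.3558.

19.3558


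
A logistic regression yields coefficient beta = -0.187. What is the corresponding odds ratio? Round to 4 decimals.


The odds ratio is computed as:
OR = e^(-0.187) = 0.8294.

0.8294


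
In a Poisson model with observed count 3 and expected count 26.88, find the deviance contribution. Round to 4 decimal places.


First: ln(3/26.88) = -2.192770.
Then: 3 * -2.192770 = -6.578310.
y - mu = 3 - 26.88 = -23.88.
D = 2(-6.578310 - -23.88) = 34.603380, which rounds to 34.6034.

34.6034


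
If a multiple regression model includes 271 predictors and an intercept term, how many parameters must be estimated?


Total coefficients = number of predictors + 1 (for the intercept).
= 271 + 1 = 272.

272


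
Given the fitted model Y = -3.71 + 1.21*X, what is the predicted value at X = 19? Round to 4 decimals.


Predicted value:
Y = -3.71 + (1.21)(19) = -3.71 + 22.9900 = 19.2800.

19.2800


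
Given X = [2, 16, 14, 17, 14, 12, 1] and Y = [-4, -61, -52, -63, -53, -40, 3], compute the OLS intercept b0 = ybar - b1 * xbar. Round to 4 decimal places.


Compute b1 = -4.1041 from the OLS formula.
With xbar = 10.8571 and ybar = -38.5714, the intercept is:
b0 = -38.5714 - -4.1041 * 10.8571 = 5.9869.

5.9869


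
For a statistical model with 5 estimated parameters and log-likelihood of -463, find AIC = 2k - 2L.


AIC = 2*5 - 2*(-463).
= 10 + 926 = 936.

936


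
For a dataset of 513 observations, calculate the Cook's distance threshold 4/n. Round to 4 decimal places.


The threshold is 4/n.
4/513 = 0.0078.

0.0078


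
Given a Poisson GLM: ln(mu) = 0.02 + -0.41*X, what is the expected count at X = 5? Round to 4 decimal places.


eta = 0.02 + -0.41 * 5 = -2.0300.
mu = exp(-2.0300) = 0.1313.

0.1313


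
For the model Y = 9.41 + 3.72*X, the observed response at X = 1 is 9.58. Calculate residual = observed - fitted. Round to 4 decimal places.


Compute yhat = 9.41 + (3.72)(1) = 13.1300.
Residual = actual - predicted = 9.58 - 13.1300 = -3.5500.

-3.5500


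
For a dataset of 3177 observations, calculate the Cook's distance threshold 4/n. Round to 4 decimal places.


The threshold is 4/n.
4/3177 = 0.0013.

0.0013


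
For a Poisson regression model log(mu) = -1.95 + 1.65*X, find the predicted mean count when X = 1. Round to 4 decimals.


eta = -1.95 + 1.65 * 1 = -0.3000.
mu = exp(-0.3000) = 0.7408.

0.7408


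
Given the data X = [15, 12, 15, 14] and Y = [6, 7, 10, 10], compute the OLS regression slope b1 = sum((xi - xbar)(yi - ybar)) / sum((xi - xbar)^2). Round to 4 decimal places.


First compute the means: xbar = 14.0000, ybar = 8.2500.
Then S_xx = sum((xi - xbar)^2) = 6.0000.
S_xy = sum((xi - xbar)(yi - ybar)) = 2.0000.
b1 = S_xy / S_xx = 2.0000 / 6.0000 = 0.3333.

0.3333


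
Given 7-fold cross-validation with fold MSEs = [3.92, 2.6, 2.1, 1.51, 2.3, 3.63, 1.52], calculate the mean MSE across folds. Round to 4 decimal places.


Total MSE across folds = 17.5800.
CV-MSE = 17.5800/7 = 2.5114.

2.5114


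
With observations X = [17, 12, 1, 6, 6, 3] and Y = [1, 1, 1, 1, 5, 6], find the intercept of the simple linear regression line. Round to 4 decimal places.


Compute b1 = -0.1606 from the OLS formula.
With xbar = 7.5000 and ybar = 2.5000, the intercept is:
b0 = 2.5000 - -0.1606 * 7.5000 = 3.7042.

3.7042


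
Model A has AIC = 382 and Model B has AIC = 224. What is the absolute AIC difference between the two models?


Absolute difference = |382 - 224| = 158.
The model with lower AIC (B) is preferred.

158


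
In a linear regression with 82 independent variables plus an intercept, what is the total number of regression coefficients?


Each predictor gets one coefficient, plus one intercept.
Total parameters = 82 + 1 = 83.

83


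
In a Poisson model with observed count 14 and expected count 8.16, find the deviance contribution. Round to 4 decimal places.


Compute y*ln(y/mu) = 14*ln(14/8.16) = 14*0.539813 = 7.557382.
y - mu = 5.84.
D = 2*(7.557382 - (5.84)) = 3.434764, which rounds to 3.4348.

3.4348


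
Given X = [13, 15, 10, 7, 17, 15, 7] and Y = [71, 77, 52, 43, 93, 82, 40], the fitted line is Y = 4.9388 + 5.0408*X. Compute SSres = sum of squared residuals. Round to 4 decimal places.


Compute predicted values, then residuals = yi - yhat_i.
Residuals: [0.5308, -3.5508, -3.3468, 2.7756, 2.3676, 1.4492, -0.2244].
SSres = sum(residual^2) = 39.5510.

39.5510


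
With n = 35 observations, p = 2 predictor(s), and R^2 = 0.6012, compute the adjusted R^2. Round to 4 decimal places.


Using the formula:
(1 - 0.6012) = 0.3988.
Multiply by 34/32: 0.3988 * 34 = 13.5592, then 13.5592 / 32 = 0.4237.
Adj R^2 = 1 - 0.4237 = 0.5763.

0.5763


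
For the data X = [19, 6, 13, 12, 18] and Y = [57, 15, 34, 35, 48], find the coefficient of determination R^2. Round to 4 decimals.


After computing the OLS fit (b0=-3.1245, b1=3.0092):
SSres = 25.9908, SStot = 1014.8000.
R^2 = 1 - 25.9908/1014.8000 = 0.9744.

0.9744


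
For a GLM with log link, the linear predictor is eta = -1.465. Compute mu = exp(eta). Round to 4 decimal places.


Apply the inverse link:
mu = e^-1.465 = 0.2311.

0.2311


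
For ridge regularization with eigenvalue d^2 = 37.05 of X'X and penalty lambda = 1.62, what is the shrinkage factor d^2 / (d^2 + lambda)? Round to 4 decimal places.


Denominator = d^2 + lambda = 37.05 + 1.62 = 38.6700.
Shrinkage = 37.05 / 38.6700 = 0.9581.

0.9581


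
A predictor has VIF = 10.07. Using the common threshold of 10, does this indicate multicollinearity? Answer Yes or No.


Check: VIF = 10.07 vs threshold = 10.
Since 10.07 >= 10, the answer is Yes.

Yes


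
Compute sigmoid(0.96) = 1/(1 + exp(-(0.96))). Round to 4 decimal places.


First, exp(-0.9600) = 0.3829.
Then sigma(z) = 1/(1 + 0.3829) = 0.7231.

0.7231


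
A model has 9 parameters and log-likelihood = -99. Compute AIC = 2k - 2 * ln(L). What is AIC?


AIC = 2*9 - 2*(-99).
= 18 + 198 = 216.

216


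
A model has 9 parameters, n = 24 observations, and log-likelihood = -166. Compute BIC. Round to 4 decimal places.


Compute k*ln(n) = 9*ln(24) = 9*3.178054 = 28.602486.
Then -2*loglik = 332.
BIC = 28.602486 + 332 = 360.602486, which rounds to 360.6025.

360.6025


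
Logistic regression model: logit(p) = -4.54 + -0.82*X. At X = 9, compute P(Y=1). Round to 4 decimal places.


Linear predictor: z = -4.54 + -0.82 * 9 = -11.9200.
P = 1/(1 + exp(11.9200)) = 1/(1 + 150241.6084) = 0.0000.

0.0000


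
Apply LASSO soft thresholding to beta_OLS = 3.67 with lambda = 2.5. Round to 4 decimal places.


|beta_OLS| = 3.67.
lambda = 2.5.
Since |beta| > lambda, coefficient = sign(beta)*(|beta| - lambda) = 1.1700.
Result = 1.1700.

1.1700


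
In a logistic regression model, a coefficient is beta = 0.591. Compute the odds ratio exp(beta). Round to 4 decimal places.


exp(0.591) = 1.8058.
So the odds ratio is 1.8058.

1.8058


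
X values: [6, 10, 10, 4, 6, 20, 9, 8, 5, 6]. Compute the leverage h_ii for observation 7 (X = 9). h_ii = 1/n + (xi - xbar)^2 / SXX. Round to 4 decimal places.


n = 10, xbar = 8.4000.
SXX = sum((xi - xbar)^2) = 188.4000.
h = 1/10 + (9 - 8.4000)^2 / 188.4000 = 0.1019.

0.1019


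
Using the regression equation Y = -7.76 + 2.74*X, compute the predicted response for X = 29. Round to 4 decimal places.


Predicted value:
Y = -7.76 + (2.74)(29) = -7.76 + 79.4600 = 71.7000.

71.7000


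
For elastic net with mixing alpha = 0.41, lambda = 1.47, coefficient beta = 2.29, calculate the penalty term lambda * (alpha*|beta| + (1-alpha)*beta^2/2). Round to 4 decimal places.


alpha * |beta| = 0.41 * 2.29 = 0.9389.
(1-alpha) * beta^2/2 = 0.59 * 5.2441/2 = 1.5470.
Total = 1.47 * (0.9389 + 1.5470) = 3.6543.

3.6543


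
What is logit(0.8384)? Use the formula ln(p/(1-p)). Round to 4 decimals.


1 - p = 0.1616.
p/(1-p) = 5.1881.
logit = ln(5.1881) = 1.6464.

1.6464


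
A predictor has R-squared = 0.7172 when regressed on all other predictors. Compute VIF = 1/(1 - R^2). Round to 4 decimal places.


Using VIF = 1/(1 - R^2_j):
1 - 0.7172 = 0.2828.
VIF = 3.5361.

3.5361


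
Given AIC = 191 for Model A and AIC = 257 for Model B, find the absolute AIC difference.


|AIC_A - AIC_B| = |191 - 257| = 66.
Model A is preferred (lower AIC).

66


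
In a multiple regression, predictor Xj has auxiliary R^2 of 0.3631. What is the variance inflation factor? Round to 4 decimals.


VIF = 1 / (1 - 0.3631).
= 1 / 0.6369 = 1.5701.

1.5701


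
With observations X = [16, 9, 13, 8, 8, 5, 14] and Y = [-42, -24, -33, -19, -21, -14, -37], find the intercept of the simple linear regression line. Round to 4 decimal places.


The slope is b1 = -2.5991.
Sample means are xbar = 10.4286 and ybar = -27.1429.
Intercept: b0 = -27.1429 - (-2.5991)(10.4286) = -0.0381.

-0.0381


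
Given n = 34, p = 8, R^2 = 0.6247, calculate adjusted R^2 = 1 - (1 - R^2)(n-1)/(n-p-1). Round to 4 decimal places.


Using the formula:
(1 - 0.6247) = 0.3753.
Multiply by 33/25: 0.3753 * 33 = 12.3849, then 12.3849 / 25 = 0.4954.
Adj R^2 = 1 - 0.4954 = 0.5046.

0.5046


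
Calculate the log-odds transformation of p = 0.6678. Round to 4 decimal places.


The odds are p/(1-p) = 0.6678 / 0.3322 = 2.0102.
logit(p) = ln(2.0102) = 0.6983.

0.6983


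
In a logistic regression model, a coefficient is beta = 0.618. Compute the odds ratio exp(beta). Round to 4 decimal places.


exp(0.618) = 1.8552.
So the odds ratio is 1.8552.

1.8552


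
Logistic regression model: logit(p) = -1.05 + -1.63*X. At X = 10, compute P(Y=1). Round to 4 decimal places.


Linear predictor: z = -1.05 + -1.63 * 10 = -17.3500.
P = 1/(1 + exp(17.3500)) = 1/(1 + 34277509.5904) = 0.0000.

0.0000


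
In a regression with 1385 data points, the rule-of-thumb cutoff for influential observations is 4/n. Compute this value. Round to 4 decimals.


Using the rule of thumb:
Threshold = 4 / 1385 = 0.0029.

0.0029


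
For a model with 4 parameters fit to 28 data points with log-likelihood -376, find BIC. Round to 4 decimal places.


Compute k*ln(n) = 4*ln(28) = 4*3.332205 = 13.328820.
Then -2*loglik = 752.
BIC = 13.328820 + 752 = 765.328820, which rounds to 765.3288.

765.3288


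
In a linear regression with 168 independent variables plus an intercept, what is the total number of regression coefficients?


Including the intercept, the model has 168 predictor coefficients + 1 intercept.
Total = 169.

169


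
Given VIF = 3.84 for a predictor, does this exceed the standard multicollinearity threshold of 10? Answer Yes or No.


Check: VIF = 3.84 vs threshold = 10.
Since 3.84 < 10, the answer is No.

No


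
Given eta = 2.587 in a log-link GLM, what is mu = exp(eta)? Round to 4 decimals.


Apply the inverse link:
mu = e^2.587 = 13.2898.

13.2898


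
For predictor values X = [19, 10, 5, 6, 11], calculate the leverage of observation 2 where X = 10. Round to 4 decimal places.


Mean of X: xbar = 10.2000.
SXX = 122.8000.
For X = 10: h = 1/5 + (10 - 10.2000)^2/122.8000 = 0.2003.

0.2003


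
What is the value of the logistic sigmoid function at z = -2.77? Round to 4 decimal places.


Compute exp(2.7700) = 15.9586.
Sigmoid = 1 / (1 + 15.9586) = 1 / 16.9586 = 0.0590.

0.0590


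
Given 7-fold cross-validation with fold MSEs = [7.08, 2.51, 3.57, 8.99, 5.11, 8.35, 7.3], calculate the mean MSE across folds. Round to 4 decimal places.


Total MSE across folds = 42.9100.
CV-MSE = 42.9100/7 = 6.1300.

6.1300


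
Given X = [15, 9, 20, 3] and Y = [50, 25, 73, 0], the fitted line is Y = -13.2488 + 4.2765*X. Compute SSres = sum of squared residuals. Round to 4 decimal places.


Predicted values from Y = -13.2488 + 4.2765*X.
Residuals: [-0.8987, -0.2397, 0.7188, 0.4193].
SSres = 1.5576.

1.5576


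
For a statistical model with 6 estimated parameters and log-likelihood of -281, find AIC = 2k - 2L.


AIC = 2*6 - 2*(-281).
= 12 + 562 = 574.

574


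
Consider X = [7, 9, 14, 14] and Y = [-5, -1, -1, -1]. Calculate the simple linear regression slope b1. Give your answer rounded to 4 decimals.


The sample means are xbar = 11.0000 and ybar = -2.0000.
Compute S_xx = 38.0000 and S_xy = 16.0000.
Slope b1 = S_xy / S_xx = 16.0000 / 38.0000 = 0.4211.

0.4211


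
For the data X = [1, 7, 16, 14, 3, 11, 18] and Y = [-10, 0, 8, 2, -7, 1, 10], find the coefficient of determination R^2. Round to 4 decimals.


The fitted line is Y = -10.2098 + 1.0781*X.
SSres = 18.1518, SStot = 315.7143.
R^2 = 1 - SSres/SStot = 0.9425.

0.9425


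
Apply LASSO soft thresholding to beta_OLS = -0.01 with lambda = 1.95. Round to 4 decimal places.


|beta_OLS| = 0.01.
lambda = 1.95.
Since |beta| <= lambda, the coefficient is set to 0.
Result = 0.0000.

0.0000


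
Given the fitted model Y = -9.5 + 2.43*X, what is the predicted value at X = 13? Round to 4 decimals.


Plug X = 13 into Y = -9.5 + 2.43*X:
Y = -9.5 + 31.5900 = 22.0900.

22.0900


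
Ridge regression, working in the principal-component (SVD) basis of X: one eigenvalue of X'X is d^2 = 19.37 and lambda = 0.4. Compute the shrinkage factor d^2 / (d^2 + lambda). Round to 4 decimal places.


Compute the denominator: 19.37 + 0.4 = 19.7700.
Shrinkage factor = 19.37 / 19.7700 = 0.9798.

0.9798


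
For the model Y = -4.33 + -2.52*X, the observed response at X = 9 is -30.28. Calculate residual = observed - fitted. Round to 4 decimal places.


Predicted = -4.33 + -2.52 * 9 = -27.0100.
Residual = -30.28 - -27.0100 = -3.2700.

-3.2700


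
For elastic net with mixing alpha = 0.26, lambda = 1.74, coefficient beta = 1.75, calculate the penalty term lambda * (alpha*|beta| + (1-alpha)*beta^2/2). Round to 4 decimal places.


Compute:
L1 = 0.26 * 1.75 = 0.4550.
L2 = 0.74 * 1.75^2 / 2 = 1.1331.
Penalty = 1.74 * (0.4550 + 1.1331) = 2.7633.

2.7633


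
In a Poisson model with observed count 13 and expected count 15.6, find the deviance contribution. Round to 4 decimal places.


Compute y*ln(y/mu) = 13*ln(13/15.6) = 13*-0.182322 = -2.370186.
y - mu = -2.6.
D = 2*(-2.370186 - (-2.6)) = 0.459628, which rounds to 0.4596.

0.4596


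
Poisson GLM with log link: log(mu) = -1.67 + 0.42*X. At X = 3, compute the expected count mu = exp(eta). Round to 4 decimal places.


eta = -1.67 + 0.42 * 3 = -0.4100.
mu = exp(-0.4100) = 0.6637.

0.6637


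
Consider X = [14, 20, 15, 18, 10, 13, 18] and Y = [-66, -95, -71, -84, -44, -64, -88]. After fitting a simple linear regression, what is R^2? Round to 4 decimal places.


Fit the OLS line: b0 = 3.7849, b1 = -4.9861.
SSres = 21.9861.
SStot = 1804.8571.
R^2 = 1 - 21.9861/1804.8571 = 0.9878.

0.9878


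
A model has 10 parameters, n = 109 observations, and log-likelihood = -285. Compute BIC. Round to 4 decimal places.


Compute k*ln(n) = 10*ln(109) = 10*4.691348 = 46.913480.
Then -2*loglik = 570.
BIC = 46.913480 + 570 = 616.913480, which rounds to 616.9135.

616.9135


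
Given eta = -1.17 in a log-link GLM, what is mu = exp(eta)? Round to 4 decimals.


The inverse log link gives:
mu = exp(-1.17) = 0.3104.

0.3104


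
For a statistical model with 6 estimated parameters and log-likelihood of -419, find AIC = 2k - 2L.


Compute:
2k = 2*6 = 12.
-2*loglik = -2*(-419) = 838.
AIC = 12 + 838 = 850.

850


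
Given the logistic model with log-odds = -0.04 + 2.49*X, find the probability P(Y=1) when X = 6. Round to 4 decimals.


Compute z = -0.04 + (2.49)(6) = 14.9000.
exp(-z) = 0.0000.
P = 1/(1 + 0.0000) = 1.0000.

1.0000


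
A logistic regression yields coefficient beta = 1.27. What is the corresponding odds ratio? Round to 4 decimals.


exp(1.27) = 3.5609.
So the odds ratio is 3.5609.

3.5609


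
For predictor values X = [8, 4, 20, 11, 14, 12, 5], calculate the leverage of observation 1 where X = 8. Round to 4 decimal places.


Mean of X: xbar = 10.5714.
SXX = 183.7143.
For X = 8: h = 1/7 + (8 - 10.5714)^2/183.7143 = 0.1788.

0.1788


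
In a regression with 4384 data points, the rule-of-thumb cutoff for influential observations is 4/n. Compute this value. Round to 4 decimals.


The threshold is 4/n.
4/4384 = 0.0009.

0.0009
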